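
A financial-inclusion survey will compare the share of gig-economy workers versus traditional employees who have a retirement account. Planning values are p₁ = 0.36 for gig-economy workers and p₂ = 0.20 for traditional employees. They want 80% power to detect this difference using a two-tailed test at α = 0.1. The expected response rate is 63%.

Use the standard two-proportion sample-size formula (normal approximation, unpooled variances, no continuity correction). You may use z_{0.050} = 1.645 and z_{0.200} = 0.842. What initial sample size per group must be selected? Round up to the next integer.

n = (z_{α/2} + z_β)² · [p₁(1−p₁) + p₂(1−p₂)] / (p₁ − p₂)²
  = (1.645 + 0.842)² · (0.36·0.64 + 0.20·0.80) / (0.16)²
  = (2.487)² · (0.2304 + 0.1600) / 0.0256
  = 6.1852 · 0.3904 / 0.0256
  = 94.32
Adjust for 63% response: 94.32 / 0.63 = 149.72.
Round up → n = 150 per group.

n = 150 per group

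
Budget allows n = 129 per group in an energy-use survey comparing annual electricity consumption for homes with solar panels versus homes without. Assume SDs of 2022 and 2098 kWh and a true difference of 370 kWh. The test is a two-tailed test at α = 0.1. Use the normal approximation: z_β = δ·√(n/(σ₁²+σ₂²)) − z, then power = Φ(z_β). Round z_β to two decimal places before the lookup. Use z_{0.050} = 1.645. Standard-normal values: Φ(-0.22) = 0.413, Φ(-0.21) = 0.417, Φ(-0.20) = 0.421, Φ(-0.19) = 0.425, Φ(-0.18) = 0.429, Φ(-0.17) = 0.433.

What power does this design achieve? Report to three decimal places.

z_β = δ·√(n/(σ₁²+σ₂²)) − z_{α/2}
    = 370 · √(129/8490088) − 1.645
    = 370 · 0.00390 − 1.645
    = 1.4422 − 1.645 = -0.2028 → -0.20
Power = Φ(-0.20) = 0.421.

Power ≈ 0.421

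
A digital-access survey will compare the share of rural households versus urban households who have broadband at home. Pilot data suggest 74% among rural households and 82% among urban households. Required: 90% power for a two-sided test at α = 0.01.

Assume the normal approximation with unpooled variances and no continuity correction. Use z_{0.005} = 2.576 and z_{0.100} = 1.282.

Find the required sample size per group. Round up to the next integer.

n = (z_{α/2} + z_β)² · [p₁(1−p₁) + p₂(1−p₂)] / (p₁ − p₂)²
  = (2.576 + 1.282)² · (0.74·0.26 + 0.82·0.18) / (-0.08)²
  = (3.858)² · (0.1924 + 0.1476) / 0.0064
  = 14.8842 · 0.3400 / 0.0064
  = 790.72
Round up → n = 791 per group.

n = 791 per group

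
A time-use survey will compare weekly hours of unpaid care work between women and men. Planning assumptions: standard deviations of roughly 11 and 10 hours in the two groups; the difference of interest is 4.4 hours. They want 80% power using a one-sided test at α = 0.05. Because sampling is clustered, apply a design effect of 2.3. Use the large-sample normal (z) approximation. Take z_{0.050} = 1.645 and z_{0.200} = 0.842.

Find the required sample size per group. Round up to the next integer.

n = (z_α + z_β)² · (σ₁² + σ₂²) / δ²
  = (1.645 + 0.842)² · (11² + 10² = 221) / 4.4²
  = 6.1852 · 221 / 19.36
  = 70.61
Design effect: 2.3 × 70.61 = 162.39.
Round up → n = 163 per group.

n = 163 per group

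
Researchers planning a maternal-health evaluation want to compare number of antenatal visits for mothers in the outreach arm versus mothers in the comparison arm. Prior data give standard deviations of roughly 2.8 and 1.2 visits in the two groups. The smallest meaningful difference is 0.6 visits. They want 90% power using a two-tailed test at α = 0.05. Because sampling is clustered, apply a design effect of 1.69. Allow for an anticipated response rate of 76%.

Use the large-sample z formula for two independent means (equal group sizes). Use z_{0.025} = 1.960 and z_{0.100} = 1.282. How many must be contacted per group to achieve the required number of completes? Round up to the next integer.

n = 603 per group

n = (z_{α/2} + z_β)² · (σ₁² + σ₂²) / δ²
  = (1.960 + 1.282)² · (2.8² + 1.2² = 9.28) / 0.6²
  = 10.5106 · 9.28 / 0.36
  = 270.94
Design effect: 1.69 × 270.94 = 457.89.
Adjust for 76% response: 457.89 / 0.76 = 602.48.
Round up → n = 603 per group.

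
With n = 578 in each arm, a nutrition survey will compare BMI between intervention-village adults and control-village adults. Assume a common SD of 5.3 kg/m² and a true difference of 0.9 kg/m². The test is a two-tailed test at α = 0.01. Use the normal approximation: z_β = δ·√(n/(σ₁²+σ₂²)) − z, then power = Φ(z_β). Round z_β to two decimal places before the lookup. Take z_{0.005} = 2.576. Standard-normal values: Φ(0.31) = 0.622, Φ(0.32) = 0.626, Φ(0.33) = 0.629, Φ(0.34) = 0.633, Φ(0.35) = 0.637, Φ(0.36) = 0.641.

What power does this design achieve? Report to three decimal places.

z_β = δ·√(n/(σ₁²+σ₂²)) − z_{α/2}
    = 0.9 · √(578/56.18) − 2.576
    = 0.9 · 3.20755 − 2.576
    = 2.8868 − 2.576 = 0.3108 → 0.31
Power = Φ(0.31) = 0.622.

Power ≈ 0.622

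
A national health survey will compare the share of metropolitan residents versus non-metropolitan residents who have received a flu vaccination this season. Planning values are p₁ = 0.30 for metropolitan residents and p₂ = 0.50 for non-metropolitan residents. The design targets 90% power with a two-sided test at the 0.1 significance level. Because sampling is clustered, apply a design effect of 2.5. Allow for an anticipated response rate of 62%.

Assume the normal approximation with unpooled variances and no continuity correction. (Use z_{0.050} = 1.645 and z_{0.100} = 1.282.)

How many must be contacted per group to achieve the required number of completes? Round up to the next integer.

n = 398 per group

n = (z_{α/2} + z_β)² · [p₁(1−p₁) + p₂(1−p₂)] / (p₁ − p₂)²
  = (1.645 + 1.282)² · (0.30·0.70 + 0.50·0.50) / (-0.20)²
  = (2.927)² · (0.2100 + 0.2500) / 0.0400
  = 8.5673 · 0.4600 / 0.0400
  = 98.52
Design effect: 2.5 × 98.52 = 246.31.
Adjust for 62% response: 246.31 / 0.62 = 397.28.
Round up → n = 398 per group.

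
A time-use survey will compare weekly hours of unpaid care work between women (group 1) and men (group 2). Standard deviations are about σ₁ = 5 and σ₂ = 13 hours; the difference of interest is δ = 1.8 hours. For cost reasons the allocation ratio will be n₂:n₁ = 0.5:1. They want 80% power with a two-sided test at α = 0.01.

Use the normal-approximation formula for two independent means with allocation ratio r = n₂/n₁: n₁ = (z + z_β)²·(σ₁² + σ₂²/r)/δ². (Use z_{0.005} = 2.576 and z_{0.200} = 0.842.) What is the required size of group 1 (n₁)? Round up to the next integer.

n₁ = 1309

n₁ = (z_{α/2} + z_β)² · (σ₁² + σ₂²/r) / δ²
   = (2.576 + 0.842)² · (5² + 13²/0.5) / 1.8²
   = 11.6827 · (25 + 338) / 3.24
   = 11.6827 · 363 / 3.24
   = 1308.90
Round up → n₁ = 1309; n₂ = r·n₁ = 0.5 × 1309 = 655.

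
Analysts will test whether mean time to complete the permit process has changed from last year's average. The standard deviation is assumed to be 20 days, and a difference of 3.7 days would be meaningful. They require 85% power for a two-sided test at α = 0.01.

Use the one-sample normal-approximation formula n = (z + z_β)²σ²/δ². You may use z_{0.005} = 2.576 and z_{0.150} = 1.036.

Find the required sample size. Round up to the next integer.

n = (z_{α/2} + z_β)² · σ² / δ²
  = (2.576 + 1.036)² · 20² / 3.7²
  = 13.0465 · 400 / 13.69
  = 381.20
Round up → n = 382.

n = 382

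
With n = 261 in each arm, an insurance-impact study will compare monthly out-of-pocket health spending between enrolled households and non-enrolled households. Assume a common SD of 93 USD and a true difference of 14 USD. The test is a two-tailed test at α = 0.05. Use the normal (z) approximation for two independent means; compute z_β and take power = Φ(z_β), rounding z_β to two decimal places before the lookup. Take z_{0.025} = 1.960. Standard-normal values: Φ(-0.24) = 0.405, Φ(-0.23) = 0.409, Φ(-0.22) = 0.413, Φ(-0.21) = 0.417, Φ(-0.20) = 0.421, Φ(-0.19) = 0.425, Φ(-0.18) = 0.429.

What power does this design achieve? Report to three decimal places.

Power ≈ 0.405

z_β = δ·√(n/(σ₁²+σ₂²)) − z_{α/2}
    = 14 · √(261/17298) − 1.960
    = 14 · 0.12284 − 1.960
    = 1.7197 − 1.960 = -0.2403 → -0.24
Power = Φ(-0.24) = 0.405.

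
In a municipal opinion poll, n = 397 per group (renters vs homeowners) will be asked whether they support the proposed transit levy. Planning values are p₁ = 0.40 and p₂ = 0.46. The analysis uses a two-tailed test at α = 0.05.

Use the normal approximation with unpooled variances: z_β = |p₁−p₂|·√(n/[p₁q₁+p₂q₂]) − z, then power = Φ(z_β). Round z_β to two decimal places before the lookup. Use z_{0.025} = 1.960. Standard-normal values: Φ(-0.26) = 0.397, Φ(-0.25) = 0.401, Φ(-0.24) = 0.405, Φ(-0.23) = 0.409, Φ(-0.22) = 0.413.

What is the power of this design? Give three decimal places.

Power ≈ 0.401

z_β = |p₁−p₂|·√(n/[p₁q₁+p₂q₂]) − z_{α/2}
    = 0.06 · √(397/0.4884) − 1.960
    = 0.06 · 28.5107 − 1.960
    = 1.7106 − 1.960 = -0.2494 → -0.25
Power = Φ(-0.25) = 0.401.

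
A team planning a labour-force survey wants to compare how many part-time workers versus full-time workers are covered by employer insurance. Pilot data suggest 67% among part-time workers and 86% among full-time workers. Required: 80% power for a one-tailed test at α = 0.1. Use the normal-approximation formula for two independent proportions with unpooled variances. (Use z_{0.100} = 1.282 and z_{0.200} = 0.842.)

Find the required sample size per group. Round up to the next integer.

n = 43 per group

n = (z_α + z_β)² · [p₁(1−p₁) + p₂(1−p₂)] / (p₁ − p₂)²
  = (1.282 + 0.842)² · (0.67·0.33 + 0.86·0.14) / (-0.19)²
  = (2.124)² · (0.2211 + 0.1204) / 0.0361
  = 4.5114 · 0.3415 / 0.0361
  = 42.68
Round up → n = 43 per group.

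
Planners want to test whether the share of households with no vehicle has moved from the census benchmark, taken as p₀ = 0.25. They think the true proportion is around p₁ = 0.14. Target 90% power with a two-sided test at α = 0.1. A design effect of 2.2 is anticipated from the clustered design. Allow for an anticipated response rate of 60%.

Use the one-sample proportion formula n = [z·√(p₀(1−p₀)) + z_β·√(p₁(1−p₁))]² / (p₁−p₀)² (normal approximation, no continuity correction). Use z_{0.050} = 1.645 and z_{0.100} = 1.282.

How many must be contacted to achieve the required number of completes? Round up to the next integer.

n = [z_{α/2}·√(p₀q₀) + z_β·√(p₁q₁)]² / (p₁ − p₀)²
  = [1.645·√(0.25·0.75) + 1.282·√(0.14·0.86)]² / (-0.11)²
  = [1.645·0.4330 + 1.282·0.3470]² / 0.0121
  = [1.1571]² / 0.0121
  = 110.66
Design effect: 2.2 × 110.66 = 243.45.
Adjust for 60% response: 243.45 / 0.60 = 405.75.
Round up → n = 406.

n = 406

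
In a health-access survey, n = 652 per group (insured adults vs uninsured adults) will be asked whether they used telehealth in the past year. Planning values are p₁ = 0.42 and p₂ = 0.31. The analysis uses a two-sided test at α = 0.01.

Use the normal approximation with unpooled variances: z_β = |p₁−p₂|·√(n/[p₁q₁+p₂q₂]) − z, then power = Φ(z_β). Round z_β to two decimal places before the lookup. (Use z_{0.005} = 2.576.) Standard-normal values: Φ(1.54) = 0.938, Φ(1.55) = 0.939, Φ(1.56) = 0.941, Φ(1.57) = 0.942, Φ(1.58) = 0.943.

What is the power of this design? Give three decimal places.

Power ≈ 0.943

z_β = |p₁−p₂|·√(n/[p₁q₁+p₂q₂]) − z_{α/2}
    = 0.11 · √(652/0.4575) − 2.576
    = 0.11 · 37.7510 − 2.576
    = 4.1526 − 2.576 = 1.5766 → 1.58
Power = Φ(1.58) = 0.943.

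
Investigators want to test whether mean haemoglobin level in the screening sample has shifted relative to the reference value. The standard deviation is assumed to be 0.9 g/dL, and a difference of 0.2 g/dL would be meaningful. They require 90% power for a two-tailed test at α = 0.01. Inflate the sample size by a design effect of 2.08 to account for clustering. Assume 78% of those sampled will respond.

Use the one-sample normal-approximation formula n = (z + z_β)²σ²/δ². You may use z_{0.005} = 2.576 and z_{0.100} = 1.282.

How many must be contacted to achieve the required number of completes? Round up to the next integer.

n = (z_{α/2} + z_β)² · σ² / δ²
  = (2.576 + 1.282)² · 0.9² / 0.2²
  = 14.8842 · 0.81 / 0.04
  = 301.40
Design effect: 2.08 × 301.40 = 626.92.
Adjust for 78% response: 626.92 / 0.78 = 803.74.
Round up → n = 804.

n = 804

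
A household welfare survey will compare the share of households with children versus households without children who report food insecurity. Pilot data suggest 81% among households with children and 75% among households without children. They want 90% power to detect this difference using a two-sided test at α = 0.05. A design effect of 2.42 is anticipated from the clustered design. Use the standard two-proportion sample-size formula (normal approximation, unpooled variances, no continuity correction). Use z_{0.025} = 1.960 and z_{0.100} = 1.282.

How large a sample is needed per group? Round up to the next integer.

n = (z_{α/2} + z_β)² · [p₁(1−p₁) + p₂(1−p₂)] / (p₁ − p₂)²
  = (1.960 + 1.282)² · (0.81·0.19 + 0.75·0.25) / (0.06)²
  = (3.242)² · (0.1539 + 0.1875) / 0.0036
  = 10.5106 · 0.3414 / 0.0036
  = 996.75
Design effect: 2.42 × 996.75 = 2412.14.
Round up → n = 2413 per group.

n = 2413 per group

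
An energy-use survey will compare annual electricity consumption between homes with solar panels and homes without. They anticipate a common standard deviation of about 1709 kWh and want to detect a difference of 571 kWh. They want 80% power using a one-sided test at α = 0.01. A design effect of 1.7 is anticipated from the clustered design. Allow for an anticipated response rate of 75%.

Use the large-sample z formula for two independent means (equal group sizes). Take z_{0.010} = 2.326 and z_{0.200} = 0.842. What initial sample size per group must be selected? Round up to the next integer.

n = (z_α + z_β)² · (σ₁² + σ₂²) / δ²
  = (2.326 + 0.842)² · (2·1709² = 5841362) / 571²
  = 10.0362 · 5841362 / 326041
  = 179.81
Design effect: 1.7 × 179.81 = 305.68.
Adjust for 75% response: 305.68 / 0.75 = 407.57.
Round up → n = 408 per group.

n = 408 per group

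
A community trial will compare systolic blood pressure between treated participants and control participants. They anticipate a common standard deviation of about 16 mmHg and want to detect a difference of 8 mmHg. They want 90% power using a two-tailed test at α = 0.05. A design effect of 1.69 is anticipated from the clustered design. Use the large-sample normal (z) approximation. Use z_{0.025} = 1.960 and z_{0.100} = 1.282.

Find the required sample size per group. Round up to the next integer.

n = 143 per group

n = (z_{α/2} + z_β)² · (σ₁² + σ₂²) / δ²
  = (1.960 + 1.282)² · (2·16² = 512) / 8²
  = 10.5106 · 512 / 64
  = 84.08
Design effect: 1.69 × 84.08 = 142.10.
Round up → n = 143 per group.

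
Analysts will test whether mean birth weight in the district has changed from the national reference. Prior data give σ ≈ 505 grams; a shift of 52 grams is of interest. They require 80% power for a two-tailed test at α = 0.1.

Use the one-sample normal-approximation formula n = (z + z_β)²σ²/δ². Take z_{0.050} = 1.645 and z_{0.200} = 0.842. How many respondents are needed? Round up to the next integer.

n = 584

n = (z_{α/2} + z_β)² · σ² / δ²
  = (1.645 + 0.842)² · 505² / 52²
  = 6.1852 · 255025 / 2704
  = 583.35
Round up → n = 584.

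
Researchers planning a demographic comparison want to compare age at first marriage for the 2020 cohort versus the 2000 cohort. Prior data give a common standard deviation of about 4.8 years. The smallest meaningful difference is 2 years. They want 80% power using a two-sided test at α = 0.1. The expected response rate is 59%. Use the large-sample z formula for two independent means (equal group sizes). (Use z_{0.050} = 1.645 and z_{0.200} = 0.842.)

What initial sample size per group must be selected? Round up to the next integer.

n = (z_{α/2} + z_β)² · (σ₁² + σ₂²) / δ²
  = (1.645 + 0.842)² · (2·4.8² = 46.08) / 2²
  = 6.1852 · 46.08 / 4
  = 71.25
Adjust for 59% response: 71.25 / 0.59 = 120.77.
Round up → n = 121 per group.

n = 121 per group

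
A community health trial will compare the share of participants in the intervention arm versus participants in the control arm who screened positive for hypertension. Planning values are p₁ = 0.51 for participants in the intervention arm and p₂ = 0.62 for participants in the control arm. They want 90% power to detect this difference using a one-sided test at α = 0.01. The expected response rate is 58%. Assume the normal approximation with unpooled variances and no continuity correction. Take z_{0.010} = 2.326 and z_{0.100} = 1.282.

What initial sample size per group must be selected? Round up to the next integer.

n = (z_α + z_β)² · [p₁(1−p₁) + p₂(1−p₂)] / (p₁ − p₂)²
  = (2.326 + 1.282)² · (0.51·0.49 + 0.62·0.38) / (-0.11)²
  = (3.608)² · (0.2499 + 0.2356) / 0.0121
  = 13.0177 · 0.4855 / 0.0121
  = 522.32
Adjust for 58% response: 522.32 / 0.58 = 900.55.
Round up → n = 901 per group.

n = 901 per group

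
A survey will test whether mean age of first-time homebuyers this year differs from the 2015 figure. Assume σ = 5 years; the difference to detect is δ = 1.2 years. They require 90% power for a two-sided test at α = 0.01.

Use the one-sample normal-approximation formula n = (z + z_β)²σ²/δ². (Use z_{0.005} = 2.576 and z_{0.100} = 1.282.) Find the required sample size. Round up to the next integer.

n = 259

n = (z_{α/2} + z_β)² · σ² / δ²
  = (2.576 + 1.282)² · 5² / 1.2²
  = 14.8842 · 25 / 1.44
  = 258.41
Round up → n = 259.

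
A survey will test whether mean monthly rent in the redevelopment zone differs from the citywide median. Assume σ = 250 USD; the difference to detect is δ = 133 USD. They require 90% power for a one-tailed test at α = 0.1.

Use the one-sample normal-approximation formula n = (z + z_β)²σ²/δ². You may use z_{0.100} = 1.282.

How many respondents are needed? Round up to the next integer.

n = 24

n = (z_α + z_β)² · σ² / δ²
  = (1.282 + 1.282)² · 250² / 133²
  = 6.5741 · 62500 / 17689
  = 23.23
Round up → n = 24.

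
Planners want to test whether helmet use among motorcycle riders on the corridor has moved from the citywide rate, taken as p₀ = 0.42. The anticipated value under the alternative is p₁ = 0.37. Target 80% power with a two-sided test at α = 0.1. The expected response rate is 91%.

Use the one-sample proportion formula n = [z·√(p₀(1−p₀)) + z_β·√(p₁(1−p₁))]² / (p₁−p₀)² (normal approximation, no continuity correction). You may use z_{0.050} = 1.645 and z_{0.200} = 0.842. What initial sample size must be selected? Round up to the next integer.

n = [z_{α/2}·√(p₀q₀) + z_β·√(p₁q₁)]² / (p₁ − p₀)²
  = [1.645·√(0.42·0.58) + 0.842·√(0.37·0.63)]² / (-0.05)²
  = [1.645·0.4936 + 0.842·0.4828]² / 0.0025
  = [1.2184]² / 0.0025
  = 593.82
Adjust for 91% response: 593.82 / 0.91 = 652.55.
Round up → n = 653.

n = 653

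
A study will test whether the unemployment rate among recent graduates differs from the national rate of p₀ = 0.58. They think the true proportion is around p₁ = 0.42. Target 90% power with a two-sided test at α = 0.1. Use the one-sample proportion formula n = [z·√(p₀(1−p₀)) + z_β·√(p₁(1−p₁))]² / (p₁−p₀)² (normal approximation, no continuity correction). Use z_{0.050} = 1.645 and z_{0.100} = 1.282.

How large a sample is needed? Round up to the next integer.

n = [z_{α/2}·√(p₀q₀) + z_β·√(p₁q₁)]² / (p₁ − p₀)²
  = [1.645·√(0.58·0.42) + 1.282·√(0.42·0.58)]² / (-0.16)²
  = [1.645·0.4936 + 1.282·0.4936]² / 0.0256
  = [1.4446]² / 0.0256
  = 81.52
Round up → n = 82.

n = 82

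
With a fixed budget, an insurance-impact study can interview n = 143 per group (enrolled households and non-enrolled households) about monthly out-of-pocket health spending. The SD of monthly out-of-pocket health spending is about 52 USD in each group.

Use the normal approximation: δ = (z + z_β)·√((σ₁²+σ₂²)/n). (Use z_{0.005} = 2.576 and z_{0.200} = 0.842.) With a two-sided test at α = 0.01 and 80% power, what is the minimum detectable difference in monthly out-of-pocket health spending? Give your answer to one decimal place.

Minimum detectable difference ≈ 21.0 USD

δ = (z_{α/2} + z_β) · √((σ₁²+σ₂²)/n)
  = (2.576 + 0.842) · √(5408/143)
  = 3.418 · √37.8182
  = 3.418 · 6.1496
  = 21.0195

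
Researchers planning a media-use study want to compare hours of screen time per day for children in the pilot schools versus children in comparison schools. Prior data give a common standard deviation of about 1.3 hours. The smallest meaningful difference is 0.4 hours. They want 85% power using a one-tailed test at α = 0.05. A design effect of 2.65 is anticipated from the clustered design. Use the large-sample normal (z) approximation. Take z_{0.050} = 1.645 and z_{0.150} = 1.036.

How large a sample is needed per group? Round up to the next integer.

n = 403 per group

n = (z_α + z_β)² · (σ₁² + σ₂²) / δ²
  = (1.645 + 1.036)² · (2·1.3² = 3.38) / 0.4²
  = 7.1878 · 3.38 / 0.16
  = 151.84
Design effect: 2.65 × 151.84 = 402.38.
Round up → n = 403 per group.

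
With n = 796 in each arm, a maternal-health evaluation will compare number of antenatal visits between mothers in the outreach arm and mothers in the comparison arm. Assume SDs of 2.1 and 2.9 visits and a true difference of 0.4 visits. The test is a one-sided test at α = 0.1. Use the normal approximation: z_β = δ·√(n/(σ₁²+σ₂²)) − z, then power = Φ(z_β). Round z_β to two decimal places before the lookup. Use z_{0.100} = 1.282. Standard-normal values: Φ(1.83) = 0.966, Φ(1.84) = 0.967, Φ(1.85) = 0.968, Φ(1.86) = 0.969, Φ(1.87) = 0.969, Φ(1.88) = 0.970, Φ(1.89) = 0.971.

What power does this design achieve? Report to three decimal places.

Power ≈ 0.969

z_β = δ·√(n/(σ₁²+σ₂²)) − z_α
    = 0.4 · √(796/12.82) − 1.282
    = 0.4 · 7.87975 − 1.282
    = 3.1519 − 1.282 = 1.8699 → 1.87
Power = Φ(1.87) = 0.969.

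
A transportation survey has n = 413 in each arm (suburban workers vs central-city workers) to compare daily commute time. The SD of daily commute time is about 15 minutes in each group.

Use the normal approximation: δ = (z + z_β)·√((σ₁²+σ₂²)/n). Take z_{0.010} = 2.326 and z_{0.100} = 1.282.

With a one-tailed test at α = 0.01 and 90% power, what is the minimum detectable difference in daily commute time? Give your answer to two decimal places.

δ = (z_α + z_β) · √((σ₁²+σ₂²)/n)
  = (2.326 + 1.282) · √(450/413)
  = 3.608 · √1.0896
  = 3.608 · 1.0438
  = 3.7662

Minimum detectable difference ≈ 3.77 minutes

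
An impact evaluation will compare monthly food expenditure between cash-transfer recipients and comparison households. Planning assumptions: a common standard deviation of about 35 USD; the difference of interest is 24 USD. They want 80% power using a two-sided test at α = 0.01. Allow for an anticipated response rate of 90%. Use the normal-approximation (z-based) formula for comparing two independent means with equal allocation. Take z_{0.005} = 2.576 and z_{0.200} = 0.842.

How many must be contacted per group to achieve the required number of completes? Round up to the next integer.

n = (z_{α/2} + z_β)² · (σ₁² + σ₂²) / δ²
  = (2.576 + 0.842)² · (2·35² = 2450) / 24²
  = 11.6827 · 2450 / 576
  = 49.69
Adjust for 90% response: 49.69 / 0.90 = 55.21.
Round up → n = 56 per group.

n = 56 per group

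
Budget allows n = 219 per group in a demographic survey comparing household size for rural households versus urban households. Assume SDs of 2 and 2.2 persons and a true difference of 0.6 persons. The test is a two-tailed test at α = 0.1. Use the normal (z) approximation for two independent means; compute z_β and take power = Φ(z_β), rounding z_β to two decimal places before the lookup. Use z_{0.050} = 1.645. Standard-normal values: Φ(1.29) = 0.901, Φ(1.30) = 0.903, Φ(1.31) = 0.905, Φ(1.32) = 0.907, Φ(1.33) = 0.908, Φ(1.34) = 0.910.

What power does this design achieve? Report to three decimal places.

z_β = δ·√(n/(σ₁²+σ₂²)) − z_{α/2}
    = 0.6 · √(219/8.84) − 1.645
    = 0.6 · 4.97732 − 1.645
    = 2.9864 − 1.645 = 1.3414 → 1.34
Power = Φ(1.34) = 0.910.

Power ≈ 0.910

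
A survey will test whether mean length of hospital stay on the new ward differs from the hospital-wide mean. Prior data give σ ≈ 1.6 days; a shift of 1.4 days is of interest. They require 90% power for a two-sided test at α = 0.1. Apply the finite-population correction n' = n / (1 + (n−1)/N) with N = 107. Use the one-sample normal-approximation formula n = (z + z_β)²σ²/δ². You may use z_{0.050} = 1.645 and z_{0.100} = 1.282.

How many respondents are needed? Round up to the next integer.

n = 11

n = (z_{α/2} + z_β)² · σ² / δ²
  = (1.645 + 1.282)² · 1.6² / 1.4²
  = 8.5673 · 2.56 / 1.96
  = 11.19
Finite-population correction (N = 107): 11.19 / (1 + (11.19 − 1)/107) = 10.22.
Round up → n = 11.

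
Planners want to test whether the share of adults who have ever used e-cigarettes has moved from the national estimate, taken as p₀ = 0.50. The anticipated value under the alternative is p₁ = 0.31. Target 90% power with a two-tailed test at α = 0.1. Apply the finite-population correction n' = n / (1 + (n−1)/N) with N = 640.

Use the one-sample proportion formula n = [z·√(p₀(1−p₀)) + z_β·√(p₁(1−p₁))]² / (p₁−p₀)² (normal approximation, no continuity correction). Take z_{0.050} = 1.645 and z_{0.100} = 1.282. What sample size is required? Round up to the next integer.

n = [z_{α/2}·√(p₀q₀) + z_β·√(p₁q₁)]² / (p₁ − p₀)²
  = [1.645·√(0.50·0.50) + 1.282·√(0.31·0.69)]² / (-0.19)²
  = [1.645·0.5000 + 1.282·0.4625]² / 0.0361
  = [1.4154]² / 0.0361
  = 55.50
Finite-population correction (N = 640): 55.50 / (1 + (55.50 − 1)/640) = 51.14.
Round up → n = 52.

n = 52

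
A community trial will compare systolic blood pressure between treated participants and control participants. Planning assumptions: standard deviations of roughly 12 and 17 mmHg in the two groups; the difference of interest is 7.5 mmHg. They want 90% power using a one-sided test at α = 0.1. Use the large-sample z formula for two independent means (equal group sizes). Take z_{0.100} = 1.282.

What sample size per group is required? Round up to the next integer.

n = (z_α + z_β)² · (σ₁² + σ₂²) / δ²
  = (1.282 + 1.282)² · (12² + 17² = 433) / 7.5²
  = 6.5741 · 433 / 56.25
  = 50.61
Round up → n = 51 per group.

n = 51 per group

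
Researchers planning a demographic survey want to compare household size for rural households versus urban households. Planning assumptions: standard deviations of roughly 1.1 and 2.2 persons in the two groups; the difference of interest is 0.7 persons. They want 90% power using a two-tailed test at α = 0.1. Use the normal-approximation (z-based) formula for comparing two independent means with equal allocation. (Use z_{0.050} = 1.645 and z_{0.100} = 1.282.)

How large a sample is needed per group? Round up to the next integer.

n = 106 per group

n = (z_{α/2} + z_β)² · (σ₁² + σ₂²) / δ²
  = (1.645 + 1.282)² · (1.1² + 2.2² = 6.05) / 0.7²
  = 8.5673 · 6.05 / 0.49
  = 105.78
Round up → n = 106 per group.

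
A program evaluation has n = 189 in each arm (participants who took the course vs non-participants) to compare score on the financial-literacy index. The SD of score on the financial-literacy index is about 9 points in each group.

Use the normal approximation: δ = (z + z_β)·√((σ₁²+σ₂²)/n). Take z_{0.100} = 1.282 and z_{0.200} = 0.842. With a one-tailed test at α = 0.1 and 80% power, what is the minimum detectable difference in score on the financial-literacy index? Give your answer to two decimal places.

Minimum detectable difference ≈ 1.97 points

δ = (z_α + z_β) · √((σ₁²+σ₂²)/n)
  = (1.282 + 0.842) · √(162/189)
  = 2.124 · √0.85714
  = 2.124 · 0.9258
  = 1.9664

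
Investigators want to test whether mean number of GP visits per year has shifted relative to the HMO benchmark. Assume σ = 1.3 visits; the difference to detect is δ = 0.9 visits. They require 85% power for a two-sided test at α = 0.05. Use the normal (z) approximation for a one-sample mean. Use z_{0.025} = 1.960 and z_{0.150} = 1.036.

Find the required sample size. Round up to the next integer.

n = 19

n = (z_{α/2} + z_β)² · σ² / δ²
  = (1.960 + 1.036)² · 1.3² / 0.9²
  = 8.9760 · 1.69 / 0.81
  = 18.73
Round up → n = 19.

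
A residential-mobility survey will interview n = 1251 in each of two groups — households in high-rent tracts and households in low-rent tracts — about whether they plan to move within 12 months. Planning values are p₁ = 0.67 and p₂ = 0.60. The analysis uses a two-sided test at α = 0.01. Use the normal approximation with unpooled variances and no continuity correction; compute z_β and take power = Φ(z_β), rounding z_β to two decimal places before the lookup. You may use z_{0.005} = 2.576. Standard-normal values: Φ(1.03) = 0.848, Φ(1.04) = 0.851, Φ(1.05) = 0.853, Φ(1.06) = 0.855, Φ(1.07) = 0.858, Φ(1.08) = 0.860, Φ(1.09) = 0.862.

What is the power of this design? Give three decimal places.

z_β = |p₁−p₂|·√(n/[p₁q₁+p₂q₂]) − z_{α/2}
    = 0.07 · √(1251/0.4611) − 2.576
    = 0.07 · 52.0872 − 2.576
    = 3.6461 − 2.576 = 1.0701 → 1.07
Power = Φ(1.07) = 0.858.

Power ≈ 0.858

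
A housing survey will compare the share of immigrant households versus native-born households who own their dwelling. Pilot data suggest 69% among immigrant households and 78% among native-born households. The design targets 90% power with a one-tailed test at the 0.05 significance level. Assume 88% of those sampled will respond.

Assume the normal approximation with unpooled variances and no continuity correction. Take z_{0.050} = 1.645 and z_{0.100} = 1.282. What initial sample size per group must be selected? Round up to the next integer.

n = (z_α + z_β)² · [p₁(1−p₁) + p₂(1−p₂)] / (p₁ − p₂)²
  = (1.645 + 1.282)² · (0.69·0.31 + 0.78·0.22) / (-0.09)²
  = (2.927)² · (0.2139 + 0.1716) / 0.0081
  = 8.5673 · 0.3855 / 0.0081
  = 407.74
Adjust for 88% response: 407.74 / 0.88 = 463.34.
Round up → n = 464 per group.

n = 464 per group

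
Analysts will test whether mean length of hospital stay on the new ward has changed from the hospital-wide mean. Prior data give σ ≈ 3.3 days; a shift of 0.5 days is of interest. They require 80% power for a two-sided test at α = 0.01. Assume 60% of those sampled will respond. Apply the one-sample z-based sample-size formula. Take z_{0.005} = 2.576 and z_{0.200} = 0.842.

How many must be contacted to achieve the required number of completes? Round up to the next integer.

n = 849

n = (z_{α/2} + z_β)² · σ² / δ²
  = (2.576 + 0.842)² · 3.3² / 0.5²
  = 11.6827 · 10.89 / 0.25
  = 508.90
Adjust for 60% response: 508.90 / 0.60 = 848.17.
Round up → n = 849.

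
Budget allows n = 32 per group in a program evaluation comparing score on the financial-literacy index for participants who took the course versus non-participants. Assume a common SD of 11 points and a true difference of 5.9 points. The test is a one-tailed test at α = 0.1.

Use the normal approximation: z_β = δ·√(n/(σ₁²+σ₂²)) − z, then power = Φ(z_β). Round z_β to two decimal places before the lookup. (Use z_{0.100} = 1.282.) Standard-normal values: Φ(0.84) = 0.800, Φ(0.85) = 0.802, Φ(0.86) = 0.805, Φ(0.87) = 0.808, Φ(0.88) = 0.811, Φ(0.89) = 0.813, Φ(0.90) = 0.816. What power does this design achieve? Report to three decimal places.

z_β = δ·√(n/(σ₁²+σ₂²)) − z_α
    = 5.9 · √(32/242) − 1.282
    = 5.9 · 0.36364 − 1.282
    = 2.1455 − 1.282 = 0.8635 → 0.86
Power = Φ(0.86) = 0.805.

Power ≈ 0.805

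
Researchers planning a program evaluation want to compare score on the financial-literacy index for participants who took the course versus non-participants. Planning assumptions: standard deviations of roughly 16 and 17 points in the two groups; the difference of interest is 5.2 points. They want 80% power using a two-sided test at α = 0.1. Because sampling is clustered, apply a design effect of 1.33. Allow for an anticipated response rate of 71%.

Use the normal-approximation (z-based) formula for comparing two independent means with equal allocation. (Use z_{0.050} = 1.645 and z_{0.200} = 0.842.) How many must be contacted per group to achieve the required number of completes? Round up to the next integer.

n = 234 per group

n = (z_{α/2} + z_β)² · (σ₁² + σ₂²) / δ²
  = (1.645 + 0.842)² · (16² + 17² = 545) / 5.2²
  = 6.1852 · 545 / 27.04
  = 124.66
Design effect: 1.33 × 124.66 = 165.80.
Adjust for 71% response: 165.80 / 0.71 = 233.53.
Round up → n = 234 per group.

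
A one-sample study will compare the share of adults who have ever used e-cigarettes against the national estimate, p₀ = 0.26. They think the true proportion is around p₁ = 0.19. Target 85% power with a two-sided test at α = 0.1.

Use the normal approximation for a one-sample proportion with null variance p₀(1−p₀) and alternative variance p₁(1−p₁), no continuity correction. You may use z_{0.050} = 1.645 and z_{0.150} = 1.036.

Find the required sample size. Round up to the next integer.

n = [z_{α/2}·√(p₀q₀) + z_β·√(p₁q₁)]² / (p₁ − p₀)²
  = [1.645·√(0.26·0.74) + 1.036·√(0.19·0.81)]² / (-0.07)²
  = [1.645·0.4386 + 1.036·0.3923]² / 0.0049
  = [1.1280]² / 0.0049
  = 259.66
Round up → n = 260.

n = 260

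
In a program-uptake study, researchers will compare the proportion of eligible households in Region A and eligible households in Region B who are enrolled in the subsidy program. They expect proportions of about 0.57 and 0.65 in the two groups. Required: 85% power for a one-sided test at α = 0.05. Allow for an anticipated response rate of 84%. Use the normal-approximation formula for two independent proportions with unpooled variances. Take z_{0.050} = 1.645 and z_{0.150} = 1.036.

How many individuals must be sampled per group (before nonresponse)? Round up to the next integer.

n = 632 per group

n = (z_α + z_β)² · [p₁(1−p₁) + p₂(1−p₂)] / (p₁ − p₂)²
  = (1.645 + 1.036)² · (0.57·0.43 + 0.65·0.35) / (-0.08)²
  = (2.681)² · (0.2451 + 0.2275) / 0.0064
  = 7.1878 · 0.4726 / 0.0064
  = 530.77
Adjust for 84% response: 530.77 / 0.84 = 631.87.
Round up → n = 632 per group.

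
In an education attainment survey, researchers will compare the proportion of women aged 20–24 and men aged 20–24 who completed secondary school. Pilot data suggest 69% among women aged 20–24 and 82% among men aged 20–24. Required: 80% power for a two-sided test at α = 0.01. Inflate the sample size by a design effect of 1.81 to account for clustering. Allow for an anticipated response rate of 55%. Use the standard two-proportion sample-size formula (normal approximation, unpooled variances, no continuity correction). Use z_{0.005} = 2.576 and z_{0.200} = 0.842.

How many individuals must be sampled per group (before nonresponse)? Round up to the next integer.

n = 823 per group

n = (z_{α/2} + z_β)² · [p₁(1−p₁) + p₂(1−p₂)] / (p₁ − p₂)²
  = (2.576 + 0.842)² · (0.69·0.31 + 0.82·0.18) / (-0.13)²
  = (3.418)² · (0.2139 + 0.1476) / 0.0169
  = 11.6827 · 0.3615 / 0.0169
  = 249.90
Design effect: 1.81 × 249.90 = 452.32.
Adjust for 55% response: 452.32 / 0.55 = 822.40.
Round up → n = 823 per group.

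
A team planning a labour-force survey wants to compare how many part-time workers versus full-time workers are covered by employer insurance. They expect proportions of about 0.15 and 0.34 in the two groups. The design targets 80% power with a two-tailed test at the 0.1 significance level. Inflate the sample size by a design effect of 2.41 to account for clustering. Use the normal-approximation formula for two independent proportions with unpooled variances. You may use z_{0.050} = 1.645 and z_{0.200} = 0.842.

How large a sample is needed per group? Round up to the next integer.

n = (z_{α/2} + z_β)² · [p₁(1−p₁) + p₂(1−p₂)] / (p₁ − p₂)²
  = (1.645 + 0.842)² · (0.15·0.85 + 0.34·0.66) / (-0.19)²
  = (2.487)² · (0.1275 + 0.2244) / 0.0361
  = 6.1852 · 0.3519 / 0.0361
  = 60.29
Design effect: 2.41 × 60.29 = 145.31.
Round up → n = 146 per group.

n = 146 per group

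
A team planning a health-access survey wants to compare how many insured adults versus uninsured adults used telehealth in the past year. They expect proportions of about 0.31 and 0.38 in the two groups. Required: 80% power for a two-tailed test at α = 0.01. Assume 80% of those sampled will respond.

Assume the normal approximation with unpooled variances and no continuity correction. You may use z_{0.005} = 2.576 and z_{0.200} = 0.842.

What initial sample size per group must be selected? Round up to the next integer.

n = (z_{α/2} + z_β)² · [p₁(1−p₁) + p₂(1−p₂)] / (p₁ − p₂)²
  = (2.576 + 0.842)² · (0.31·0.69 + 0.38·0.62) / (-0.07)²
  = (3.418)² · (0.2139 + 0.2356) / 0.0049
  = 11.6827 · 0.4495 / 0.0049
  = 1071.71
Adjust for 80% response: 1071.71 / 0.80 = 1339.64.
Round up → n = 1340 per group.

n = 1340 per group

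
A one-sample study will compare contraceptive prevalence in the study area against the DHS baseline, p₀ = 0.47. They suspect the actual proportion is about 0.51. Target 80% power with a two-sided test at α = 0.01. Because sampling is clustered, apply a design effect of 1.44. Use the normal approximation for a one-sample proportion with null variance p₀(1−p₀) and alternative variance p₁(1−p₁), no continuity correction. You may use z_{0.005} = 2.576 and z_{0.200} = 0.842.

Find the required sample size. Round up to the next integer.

n = [z_{α/2}·√(p₀q₀) + z_β·√(p₁q₁)]² / (p₁ − p₀)²
  = [2.576·√(0.47·0.53) + 0.842·√(0.51·0.49)]² / (0.04)²
  = [2.576·0.4991 + 0.842·0.4999]² / 0.0016
  = [1.7066]² / 0.0016
  = 1820.29
Design effect: 1.44 × 1820.29 = 2621.22.
Round up → n = 2622.

n = 2622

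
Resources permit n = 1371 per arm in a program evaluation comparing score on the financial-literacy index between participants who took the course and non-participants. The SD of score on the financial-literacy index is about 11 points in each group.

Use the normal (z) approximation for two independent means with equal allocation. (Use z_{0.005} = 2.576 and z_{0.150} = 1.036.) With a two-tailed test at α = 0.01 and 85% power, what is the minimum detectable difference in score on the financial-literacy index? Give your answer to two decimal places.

δ = (z_{α/2} + z_β) · √((σ₁²+σ₂²)/n)
  = (2.576 + 1.036) · √(242/1371)
  = 3.612 · √0.17651
  = 3.612 · 0.4201
  = 1.5175

Minimum detectable difference ≈ 1.52 points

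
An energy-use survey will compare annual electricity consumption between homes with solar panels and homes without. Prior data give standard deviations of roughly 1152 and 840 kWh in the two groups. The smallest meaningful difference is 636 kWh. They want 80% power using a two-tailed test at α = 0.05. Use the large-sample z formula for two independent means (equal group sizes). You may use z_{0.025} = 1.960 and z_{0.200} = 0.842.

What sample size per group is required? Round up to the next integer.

n = (z_{α/2} + z_β)² · (σ₁² + σ₂²) / δ²
  = (1.960 + 0.842)² · (1152² + 840² = 2032704) / 636²
  = 7.8512 · 2032704 / 404496
  = 39.45
Round up → n = 40 per group.

n = 40 per group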